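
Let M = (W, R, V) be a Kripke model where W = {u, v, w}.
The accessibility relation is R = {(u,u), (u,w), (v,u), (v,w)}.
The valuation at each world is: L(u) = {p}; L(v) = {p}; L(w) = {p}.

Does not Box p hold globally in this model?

No

Let φ = not Box p. Evaluate φ at each world:
  u (successors {u, w}): φ is false.
  v (successors {u, w}): φ is false.
  w (successors ∅): φ is false.
Detail at u (counterexample):
  At u: Box p is true, so not Box p is false.
    At u: Box p requires p at every successor {u, w}.
      At u: p is true.
      At w: p is true.
    So Box p is true at u.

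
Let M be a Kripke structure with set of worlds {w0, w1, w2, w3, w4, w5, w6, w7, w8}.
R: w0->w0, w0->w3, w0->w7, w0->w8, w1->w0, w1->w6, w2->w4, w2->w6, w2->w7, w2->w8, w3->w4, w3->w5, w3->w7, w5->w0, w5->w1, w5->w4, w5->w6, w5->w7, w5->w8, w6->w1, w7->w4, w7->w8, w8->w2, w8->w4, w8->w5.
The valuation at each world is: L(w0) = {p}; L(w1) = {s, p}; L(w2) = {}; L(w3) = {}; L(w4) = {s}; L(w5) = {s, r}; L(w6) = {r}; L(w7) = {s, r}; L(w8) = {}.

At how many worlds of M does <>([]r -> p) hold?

8

Let φ = <>([]r -> p). Evaluate φ at each world:
  w0 (successors {w0, w3, w7, w8}): φ is true.
  w1 (successors {w0, w6}): φ is true.
  w2 (successors {w4, w6, w7, w8}): φ is true.
  w3 (successors {w4, w5, w7}): φ is true.
  w4 (successors ∅): φ is false.
  w5 (successors {w0, w1, w4, w6, w7, w8}): φ is true.
  w6 (successors {w1}): φ is true.
  w7 (successors {w4, w8}): φ is true.
  w8 (successors {w2, w4, w5}): φ is true.
For instance, at w2:
  At w2: <>([]r -> p) requires []r -> p at some successor in {w4, w6, w7, w8}.
    []r -> p holds at w6, so <>([]r -> p) is true at w2.
      At w6: []r is false, p is false, so []r -> p is true.
Satisfying worlds: {w0, w1, w2, w3, w5, w6, w7, w8}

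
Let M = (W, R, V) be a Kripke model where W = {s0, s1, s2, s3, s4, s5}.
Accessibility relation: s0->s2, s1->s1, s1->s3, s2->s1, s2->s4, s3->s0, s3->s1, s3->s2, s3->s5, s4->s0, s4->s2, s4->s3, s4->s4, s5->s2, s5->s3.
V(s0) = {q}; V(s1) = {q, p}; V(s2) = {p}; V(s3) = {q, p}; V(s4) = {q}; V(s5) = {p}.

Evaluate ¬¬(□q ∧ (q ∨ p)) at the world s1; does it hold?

Yes

At s1: ¬(□q ∧ (q ∨ p)) is false, so ¬¬(□q ∧ (q ∨ p)) is true.
  At s1: □q ∧ (q ∨ p) is true, so ¬(□q ∧ (q ∨ p)) is false.
    At s1: □q is true, q ∨ p is true, so □q ∧ (q ∨ p) is true.
      At s1: □q requires q at every successor {s1, s3}.
        At s1: q is true.
        At s3: q is true.
      So □q is true at s1.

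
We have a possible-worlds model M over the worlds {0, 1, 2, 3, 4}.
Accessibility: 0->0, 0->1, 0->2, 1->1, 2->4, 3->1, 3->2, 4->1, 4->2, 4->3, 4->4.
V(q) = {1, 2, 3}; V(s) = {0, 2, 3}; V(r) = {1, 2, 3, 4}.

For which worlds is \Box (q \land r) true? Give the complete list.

1, 3

Let φ = \Box (q \land r). Evaluate φ at each world:
  0 (successors {0, 1, 2}): φ is false.
  1 (successors {1}): φ is true.
  2 (successors {4}): φ is false.
  3 (successors {1, 2}): φ is true.
  4 (successors {1, 2, 3, 4}): φ is false.
For instance, at 0:
  At 0: \Box (q \land r) requires q \land r at every successor {0, 1, 2}.
    q \land r fails at 0, so \Box (q \land r) is false at 0.
Satisfying worlds: {1, 3}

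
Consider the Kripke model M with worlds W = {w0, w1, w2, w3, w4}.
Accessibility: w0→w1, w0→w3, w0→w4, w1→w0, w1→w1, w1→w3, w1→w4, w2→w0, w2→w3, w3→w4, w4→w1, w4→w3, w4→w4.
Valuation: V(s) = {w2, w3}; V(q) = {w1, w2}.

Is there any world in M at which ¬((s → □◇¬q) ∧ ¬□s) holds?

No

Let φ = ¬((s → □◇¬q) ∧ ¬□s). Evaluate φ at each world:
  w0 (successors {w1, w3, w4}): φ is false.
  w1 (successors {w0, w1, w3, w4}): φ is false.
  w2 (successors {w0, w3}): φ is false.
  w3 (successors {w4}): φ is false.
  w4 (successors {w1, w3, w4}): φ is false.
For instance, at w2:
  At w2: (s → □◇¬q) ∧ ¬□s is true, so ¬((s → □◇¬q) ∧ ¬□s) is false.
    At w2: s → □◇¬q is true, ¬□s is true, so (s → □◇¬q) ∧ ¬□s is true.
      At w2: s is true, □◇¬q is true, so s → □◇¬q is true.
      At w2: □s is false, so ¬□s is true.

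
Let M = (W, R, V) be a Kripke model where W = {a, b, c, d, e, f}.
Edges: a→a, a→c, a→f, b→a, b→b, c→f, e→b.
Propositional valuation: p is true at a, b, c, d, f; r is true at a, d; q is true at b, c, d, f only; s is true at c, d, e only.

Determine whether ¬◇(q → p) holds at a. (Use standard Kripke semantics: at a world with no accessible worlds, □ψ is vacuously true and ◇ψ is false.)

Recall that ◇ψ holds at a world iff ψ holds at some accessible world.
At a: ◇(q → p) is true, so ¬◇(q → p) is false.
  At a: ◇(q → p) requires q → p at some successor in {a, c, f}.
    q → p holds at a, so ◇(q → p) is true at a.

No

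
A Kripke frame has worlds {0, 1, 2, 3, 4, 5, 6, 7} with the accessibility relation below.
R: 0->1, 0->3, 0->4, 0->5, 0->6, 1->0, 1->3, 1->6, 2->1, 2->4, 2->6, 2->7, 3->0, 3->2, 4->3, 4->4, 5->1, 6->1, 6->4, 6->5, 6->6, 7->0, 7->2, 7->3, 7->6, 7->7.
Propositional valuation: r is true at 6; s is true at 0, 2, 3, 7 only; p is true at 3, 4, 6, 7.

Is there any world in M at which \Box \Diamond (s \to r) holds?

Let φ = \Box \Diamond (s \to r). Evaluate φ at each world:
  0 (successors {1, 3, 4, 5, 6}): φ is false.
  1 (successors {0, 3, 6}): φ is false.
  2 (successors {1, 4, 6, 7}): φ is true.
  3 (successors {0, 2}): φ is true.
  4 (successors {3, 4}): φ is false.
  5 (successors {1}): φ is true.
  6 (successors {1, 4, 5, 6}): φ is true.
  7 (successors {0, 2, 3, 6, 7}): φ is false.
Detail at 2 (witness):
  At 2: \Box \Diamond (s \to r) requires \Diamond (s \to r) at every successor {1, 4, 6, 7}.
    At 1: \Diamond (s \to r) is true.
    At 4: \Diamond (s \to r) is true.
    At 6: \Diamond (s \to r) is true.
    At 7: \Diamond (s \to r) is true.
  So \Box \Diamond (s \to r) is true at 2.

Yes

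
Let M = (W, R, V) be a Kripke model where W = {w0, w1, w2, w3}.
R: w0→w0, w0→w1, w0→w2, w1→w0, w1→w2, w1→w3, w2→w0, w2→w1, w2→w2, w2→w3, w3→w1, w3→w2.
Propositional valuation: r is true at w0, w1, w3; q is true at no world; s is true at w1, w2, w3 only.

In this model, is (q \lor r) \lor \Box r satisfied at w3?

Yes

At w3: q \lor r is true, \Box r is false, so (q \lor r) \lor \Box r is true.
  At w3: \Box r requires r at every successor {w1, w2}.
    r fails at w2, so \Box r is false at w3.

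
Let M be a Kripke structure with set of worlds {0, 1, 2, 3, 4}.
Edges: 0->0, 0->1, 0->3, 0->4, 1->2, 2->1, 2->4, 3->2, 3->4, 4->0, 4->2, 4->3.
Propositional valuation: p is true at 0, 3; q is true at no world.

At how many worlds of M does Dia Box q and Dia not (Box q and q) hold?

Let φ = Dia Box q and Dia not (Box q and q). Evaluate φ at each world:
  0 (successors {0, 1, 3, 4}): φ is false.
  1 (successors {2}): φ is false.
  2 (successors {1, 4}): φ is false.
  3 (successors {2, 4}): φ is false.
  4 (successors {0, 2, 3}): φ is false.
For instance, at 3:
  At 3: Dia Box q is false, Dia not (Box q and q) is true, so Dia Box q and Dia not (Box q and q) is false.
    At 3: Dia Box q requires Box q at some successor in {2, 4}.
      At 2: Box q is false.
      At 4: Box q is false.
    So Dia Box q is false at 3.
    At 3: Dia not (Box q and q) requires not (Box q and q) at some successor in {2, 4}.
      not (Box q and q) holds at 2, so Dia not (Box q and q) is true at 3.
Satisfying worlds: none.

0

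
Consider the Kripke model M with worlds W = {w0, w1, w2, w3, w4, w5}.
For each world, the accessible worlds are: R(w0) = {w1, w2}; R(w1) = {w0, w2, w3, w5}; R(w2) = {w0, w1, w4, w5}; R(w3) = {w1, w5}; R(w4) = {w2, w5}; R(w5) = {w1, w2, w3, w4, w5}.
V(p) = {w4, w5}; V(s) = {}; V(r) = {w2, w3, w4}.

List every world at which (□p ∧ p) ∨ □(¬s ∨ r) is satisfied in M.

w0, w1, w2, w3, w4, w5

Recall that □ψ holds at a world iff ψ holds at every accessible world, and ◇ψ holds iff ψ holds at some accessible world.
Let φ = (□p ∧ p) ∨ □(¬s ∨ r). Evaluate φ at each world:
  w0 (successors {w1, w2}): φ is true.
  w1 (successors {w0, w2, w3, w5}): φ is true.
  w2 (successors {w0, w1, w4, w5}): φ is true.
  w3 (successors {w1, w5}): φ is true.
  w4 (successors {w2, w5}): φ is true.
  w5 (successors {w1, w2, w3, w4, w5}): φ is true.
For instance, at w4:
  At w4: □p ∧ p is false, □(¬s ∨ r) is true, so (□p ∧ p) ∨ □(¬s ∨ r) is true.
    At w4: □p is false, p is true, so □p ∧ p is false.
      At w4: □p requires p at every successor {w2, w5}.
        p fails at w2, so □p is false at w4.
    At w4: □(¬s ∨ r) requires ¬s ∨ r at every successor {w2, w5}.
      At w2: ¬s ∨ r is true.
      At w5: ¬s ∨ r is true.
    So □(¬s ∨ r) is true at w4.
Satisfying worlds: {w0, w1, w2, w3, w4, w5}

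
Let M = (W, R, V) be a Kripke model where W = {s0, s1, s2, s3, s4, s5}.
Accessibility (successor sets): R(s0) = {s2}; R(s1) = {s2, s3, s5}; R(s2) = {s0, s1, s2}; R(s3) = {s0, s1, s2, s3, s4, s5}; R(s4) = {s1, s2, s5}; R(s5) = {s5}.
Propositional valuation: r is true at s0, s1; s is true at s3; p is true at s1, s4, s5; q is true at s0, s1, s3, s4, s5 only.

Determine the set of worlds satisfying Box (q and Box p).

Let φ = Box (q and Box p). Evaluate φ at each world:
  s0 (successors {s2}): φ is false.
  s1 (successors {s2, s3, s5}): φ is false.
  s2 (successors {s0, s1, s2}): φ is false.
  s3 (successors {s0, s1, s2, s3, s4, s5}): φ is false.
  s4 (successors {s1, s2, s5}): φ is false.
  s5 (successors {s5}): φ is true.
For instance, at s0:
  At s0: Box (q and Box p) requires q and Box p at every successor {s2}.
    q and Box p fails at s2, so Box (q and Box p) is false at s0.
      At s2: q is false, Box p is false, so q and Box p is false.
Satisfying worlds: {s5}

s5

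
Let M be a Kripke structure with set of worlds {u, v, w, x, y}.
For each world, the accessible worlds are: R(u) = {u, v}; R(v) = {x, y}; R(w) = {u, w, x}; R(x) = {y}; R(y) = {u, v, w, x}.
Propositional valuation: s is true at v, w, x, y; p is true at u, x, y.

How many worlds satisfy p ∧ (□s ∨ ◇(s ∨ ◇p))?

3

Recall that □ψ holds at a world iff ψ holds at every accessible world, and ◇ψ holds iff ψ holds at some accessible world.
Let φ = p ∧ (□s ∨ ◇(s ∨ ◇p)). Evaluate φ at each world:
  u (successors {u, v}): φ is true.
  v (successors {x, y}): φ is false.
  w (successors {u, w, x}): φ is false.
  x (successors {y}): φ is true.
  y (successors {u, v, w, x}): φ is true.
For instance, at y:
  At y: p is true, □s ∨ ◇(s ∨ ◇p) is true, so p ∧ (□s ∨ ◇(s ∨ ◇p)) is true.
    At y: □s is false, ◇(s ∨ ◇p) is true, so □s ∨ ◇(s ∨ ◇p) is true.
      At y: □s requires s at every successor {u, v, w, x}.
        s fails at u, so □s is false at y.
      At y: ◇(s ∨ ◇p) requires s ∨ ◇p at some successor in {u, v, w, x}.
        s ∨ ◇p holds at u, so ◇(s ∨ ◇p) is true at y.
Satisfying worlds: {u, x, y}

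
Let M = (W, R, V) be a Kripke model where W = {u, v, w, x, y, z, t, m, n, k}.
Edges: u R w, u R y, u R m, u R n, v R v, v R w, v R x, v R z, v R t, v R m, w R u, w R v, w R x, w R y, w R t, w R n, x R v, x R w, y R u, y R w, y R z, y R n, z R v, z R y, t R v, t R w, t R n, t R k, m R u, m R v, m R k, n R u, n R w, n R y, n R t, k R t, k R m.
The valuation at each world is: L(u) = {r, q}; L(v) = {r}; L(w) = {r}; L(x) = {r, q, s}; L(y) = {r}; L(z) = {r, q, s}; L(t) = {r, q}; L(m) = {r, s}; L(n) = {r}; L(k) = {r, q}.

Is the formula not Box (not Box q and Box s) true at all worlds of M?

Yes

Recall that Box ψ holds at a world iff ψ holds at every accessible world, and Dia ψ holds iff ψ holds at some accessible world.
Let φ = not Box (not Box q and Box s). Evaluate φ at each world:
  u (successors {w, y, m, n}): φ is true.
  v (successors {v, w, x, z, t, m}): φ is true.
  w (successors {u, v, x, y, t, n}): φ is true.
  x (successors {v, w}): φ is true.
  y (successors {u, w, z, n}): φ is true.
  z (successors {v, y}): φ is true.
  t (successors {v, w, n, k}): φ is true.
  m (successors {u, v, k}): φ is true.
  n (successors {u, w, y, t}): φ is true.
  k (successors {t, m}): φ is true.
For instance, at x:
  At x: Box (not Box q and Box s) is false, so not Box (not Box q and Box s) is true.
    At x: Box (not Box q and Box s) requires not Box q and Box s at every successor {v, w}.
      not Box q and Box s fails at v, so Box (not Box q and Box s) is false at x.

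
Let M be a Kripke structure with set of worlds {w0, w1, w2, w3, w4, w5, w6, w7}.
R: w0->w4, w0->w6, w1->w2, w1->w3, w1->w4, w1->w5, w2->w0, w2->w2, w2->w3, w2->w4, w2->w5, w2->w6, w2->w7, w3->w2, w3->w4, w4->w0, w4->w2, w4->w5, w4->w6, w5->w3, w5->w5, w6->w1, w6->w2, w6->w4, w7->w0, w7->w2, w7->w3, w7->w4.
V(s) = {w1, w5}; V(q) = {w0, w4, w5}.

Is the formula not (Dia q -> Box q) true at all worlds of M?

Yes

Let φ = not (Dia q -> Box q). Evaluate φ at each world:
  w0 (successors {w4, w6}): φ is true.
  w1 (successors {w2, w3, w4, w5}): φ is true.
  w2 (successors {w0, w2, w3, w4, w5, w6, w7}): φ is true.
  w3 (successors {w2, w4}): φ is true.
  w4 (successors {w0, w2, w5, w6}): φ is true.
  w5 (successors {w3, w5}): φ is true.
  w6 (successors {w1, w2, w4}): φ is true.
  w7 (successors {w0, w2, w3, w4}): φ is true.
For instance, at w2:
  At w2: Dia q -> Box q is false, so not (Dia q -> Box q) is true.
    At w2: Dia q is true, Box q is false, so Dia q -> Box q is false.
      At w2: Dia q requires q at some successor in {w0, w2, w3, w4, w5, w6, w7}.
        q holds at w0, so Dia q is true at w2.
      At w2: Box q requires q at every successor {w0, w2, w3, w4, w5, w6, w7}.
        q fails at w2, so Box q is false at w2.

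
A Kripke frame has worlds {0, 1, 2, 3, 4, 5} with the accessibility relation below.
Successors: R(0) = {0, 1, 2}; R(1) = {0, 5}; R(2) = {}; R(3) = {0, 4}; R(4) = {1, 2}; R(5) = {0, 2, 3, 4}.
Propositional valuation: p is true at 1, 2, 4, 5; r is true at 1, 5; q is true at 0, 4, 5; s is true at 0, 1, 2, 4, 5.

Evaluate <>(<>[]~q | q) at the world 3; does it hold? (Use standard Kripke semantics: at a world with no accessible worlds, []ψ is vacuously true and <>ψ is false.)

Yes

Recall that []ψ holds at a world iff ψ holds at every accessible world, and <>ψ holds iff ψ holds at some accessible world.
At 3: <>(<>[]~q | q) requires <>[]~q | q at some successor in {0, 4}.
  <>[]~q | q holds at 0, so <>(<>[]~q | q) is true at 3.
    At 0: <>[]~q is true, q is true, so <>[]~q | q is true.
      At 0: <>[]~q requires []~q at some successor in {0, 1, 2}.
        []~q holds at 2, so <>[]~q is true at 0.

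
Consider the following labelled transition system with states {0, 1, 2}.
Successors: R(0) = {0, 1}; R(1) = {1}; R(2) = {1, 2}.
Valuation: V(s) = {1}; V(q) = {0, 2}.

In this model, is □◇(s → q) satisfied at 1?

At 1: □◇(s → q) requires ◇(s → q) at every successor {1}.
  ◇(s → q) fails at 1, so □◇(s → q) is false at 1.
    At 1: ◇(s → q) requires s → q at some successor in {1}.
      At 1: s → q is false.
    So ◇(s → q) is false at 1.

No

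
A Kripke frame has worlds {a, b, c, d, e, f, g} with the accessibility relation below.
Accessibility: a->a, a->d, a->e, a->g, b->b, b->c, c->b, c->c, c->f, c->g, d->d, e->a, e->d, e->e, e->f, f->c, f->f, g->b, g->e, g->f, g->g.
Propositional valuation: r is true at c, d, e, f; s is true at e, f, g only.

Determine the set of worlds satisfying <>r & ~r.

Recall that <>ψ holds at a world iff ψ holds at some accessible world.
Let φ = <>r & ~r. Evaluate φ at each world:
  a (successors {a, d, e, g}): φ is true.
  b (successors {b, c}): φ is true.
  c (successors {b, c, f, g}): φ is false.
  d (successors {d}): φ is false.
  e (successors {a, d, e, f}): φ is false.
  f (successors {c, f}): φ is false.
  g (successors {b, e, f, g}): φ is true.
For instance, at f:
  At f: <>r is true, ~r is false, so <>r & ~r is false.
    At f: <>r requires r at some successor in {c, f}.
      r holds at c, so <>r is true at f.
Satisfying worlds: {a, b, g}

a, b, g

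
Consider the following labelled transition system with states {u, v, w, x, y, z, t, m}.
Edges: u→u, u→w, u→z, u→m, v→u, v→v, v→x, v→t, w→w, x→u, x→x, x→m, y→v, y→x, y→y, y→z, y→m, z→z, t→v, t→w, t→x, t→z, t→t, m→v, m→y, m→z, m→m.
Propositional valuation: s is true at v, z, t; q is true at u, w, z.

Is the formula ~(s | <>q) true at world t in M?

No

At t: s | <>q is true, so ~(s | <>q) is false.
  At t: s is true, <>q is true, so s | <>q is true.
    At t: <>q requires q at some successor in {v, w, x, z, t}.
      q holds at w, so <>q is true at t.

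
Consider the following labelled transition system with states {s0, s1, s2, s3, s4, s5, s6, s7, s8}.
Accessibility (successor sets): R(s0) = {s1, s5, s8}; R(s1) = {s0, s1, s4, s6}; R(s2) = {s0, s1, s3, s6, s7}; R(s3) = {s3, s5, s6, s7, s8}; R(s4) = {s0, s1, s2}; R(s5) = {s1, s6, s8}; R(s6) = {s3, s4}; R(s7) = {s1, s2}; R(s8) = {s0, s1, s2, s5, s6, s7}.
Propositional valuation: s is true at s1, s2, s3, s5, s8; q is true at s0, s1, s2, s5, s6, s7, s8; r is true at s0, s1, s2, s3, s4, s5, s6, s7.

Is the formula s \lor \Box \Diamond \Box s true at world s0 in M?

At s0: s is false, \Box \Diamond \Box s is false, so s \lor \Box \Diamond \Box s is false.
  At s0: \Box \Diamond \Box s requires \Diamond \Box s at every successor {s1, s5, s8}.
    \Diamond \Box s fails at s5, so \Box \Diamond \Box s is false at s0.
      At s5: \Diamond \Box s requires \Box s at some successor in {s1, s6, s8}.
        At s1: \Box s is false.
        At s6: \Box s is false.
        At s8: \Box s is false.
      So \Diamond \Box s is false at s5.

No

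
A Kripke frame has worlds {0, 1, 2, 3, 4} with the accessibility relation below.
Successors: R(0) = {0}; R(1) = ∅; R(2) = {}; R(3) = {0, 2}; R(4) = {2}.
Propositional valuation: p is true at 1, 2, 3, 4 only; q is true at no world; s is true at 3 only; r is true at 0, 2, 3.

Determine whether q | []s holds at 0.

No

At 0: q is false, []s is false, so q | []s is false.
  At 0: []s requires s at every successor {0}.
    s fails at 0, so []s is false at 0.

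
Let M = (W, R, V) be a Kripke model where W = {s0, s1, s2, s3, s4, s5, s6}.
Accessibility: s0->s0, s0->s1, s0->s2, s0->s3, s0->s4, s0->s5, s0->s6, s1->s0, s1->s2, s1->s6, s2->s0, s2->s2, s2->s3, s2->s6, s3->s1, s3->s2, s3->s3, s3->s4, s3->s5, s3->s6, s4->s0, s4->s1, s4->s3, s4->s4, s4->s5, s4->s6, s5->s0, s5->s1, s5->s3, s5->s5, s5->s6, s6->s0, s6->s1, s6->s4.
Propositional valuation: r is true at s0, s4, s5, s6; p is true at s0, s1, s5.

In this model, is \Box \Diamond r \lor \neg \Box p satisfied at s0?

At s0: \Box \Diamond r is true, \neg \Box p is true, so \Box \Diamond r \lor \neg \Box p is true.
  At s0: \Box \Diamond r requires \Diamond r at every successor {s0, s1, s2, s3, s4, s5, s6}.
    At s0: \Diamond r is true.
    At s1: \Diamond r is true.
    At s2: \Diamond r is true.
    At s3: \Diamond r is true.
    At s4: \Diamond r is true.
    At s5: \Diamond r is true.
    At s6: \Diamond r is true.
  So \Box \Diamond r is true at s0.
  At s0: \Box p is false, so \neg \Box p is true.
    At s0: \Box p requires p at every successor {s0, s1, s2, s3, s4, s5, s6}.
      p fails at s2, so \Box p is false at s0.

Yes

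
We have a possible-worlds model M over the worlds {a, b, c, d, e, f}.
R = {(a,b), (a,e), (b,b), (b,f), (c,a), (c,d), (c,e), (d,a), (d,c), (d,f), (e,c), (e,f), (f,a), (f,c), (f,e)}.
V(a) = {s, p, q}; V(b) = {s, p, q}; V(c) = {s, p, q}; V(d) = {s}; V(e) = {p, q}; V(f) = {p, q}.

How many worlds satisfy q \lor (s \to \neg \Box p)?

Let φ = q \lor (s \to \neg \Box p). Evaluate φ at each world:
  a (successors {b, e}): φ is true.
  b (successors {b, f}): φ is true.
  c (successors {a, d, e}): φ is true.
  d (successors {a, c, f}): φ is false.
  e (successors {c, f}): φ is true.
  f (successors {a, c, e}): φ is true.
For instance, at d:
  At d: q is false, s \to \neg \Box p is false, so q \lor (s \to \neg \Box p) is false.
    At d: s is true, \neg \Box p is false, so s \to \neg \Box p is false.
      At d: \Box p is true, so \neg \Box p is false.
Satisfying worlds: {a, b, c, e, f}

5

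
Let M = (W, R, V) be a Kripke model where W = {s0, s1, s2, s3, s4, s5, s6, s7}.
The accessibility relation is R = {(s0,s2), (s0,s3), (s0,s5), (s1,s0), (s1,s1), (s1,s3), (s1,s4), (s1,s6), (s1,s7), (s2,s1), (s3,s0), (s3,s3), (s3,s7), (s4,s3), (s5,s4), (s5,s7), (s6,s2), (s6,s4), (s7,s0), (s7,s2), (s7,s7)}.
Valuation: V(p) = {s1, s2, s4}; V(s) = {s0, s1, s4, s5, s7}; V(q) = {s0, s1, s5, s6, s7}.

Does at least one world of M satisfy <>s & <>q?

Yes

Let φ = <>s & <>q. Evaluate φ at each world:
  s0 (successors {s2, s3, s5}): φ is true.
  s1 (successors {s0, s1, s3, s4, s6, s7}): φ is true.
  s2 (successors {s1}): φ is true.
  s3 (successors {s0, s3, s7}): φ is true.
  s4 (successors {s3}): φ is false.
  s5 (successors {s4, s7}): φ is true.
  s6 (successors {s2, s4}): φ is false.
  s7 (successors {s0, s2, s7}): φ is true.
Detail at s0 (witness):
  At s0: <>s is true, <>q is true, so <>s & <>q is true.
    At s0: <>s requires s at some successor in {s2, s3, s5}.
      s holds at s5, so <>s is true at s0.
    At s0: <>q requires q at some successor in {s2, s3, s5}.
      q holds at s5, so <>q is true at s0.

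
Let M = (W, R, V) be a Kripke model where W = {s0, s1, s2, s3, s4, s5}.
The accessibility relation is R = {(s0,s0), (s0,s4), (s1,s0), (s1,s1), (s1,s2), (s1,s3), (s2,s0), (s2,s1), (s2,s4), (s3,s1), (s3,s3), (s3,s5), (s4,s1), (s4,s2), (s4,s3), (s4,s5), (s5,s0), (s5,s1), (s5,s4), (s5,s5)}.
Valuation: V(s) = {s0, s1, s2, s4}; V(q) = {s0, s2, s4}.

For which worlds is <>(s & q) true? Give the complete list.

s0, s1, s2, s4, s5

Let φ = <>(s & q). Evaluate φ at each world:
  s0 (successors {s0, s4}): φ is true.
  s1 (successors {s0, s1, s2, s3}): φ is true.
  s2 (successors {s0, s1, s4}): φ is true.
  s3 (successors {s1, s3, s5}): φ is false.
  s4 (successors {s1, s2, s3, s5}): φ is true.
  s5 (successors {s0, s1, s4, s5}): φ is true.
For instance, at s3:
  At s3: <>(s & q) requires s & q at some successor in {s1, s3, s5}.
    At s1: s & q is false.
    At s3: s & q is false.
    At s5: s & q is false.
  So <>(s & q) is false at s3.
Satisfying worlds: {s0, s1, s2, s4, s5}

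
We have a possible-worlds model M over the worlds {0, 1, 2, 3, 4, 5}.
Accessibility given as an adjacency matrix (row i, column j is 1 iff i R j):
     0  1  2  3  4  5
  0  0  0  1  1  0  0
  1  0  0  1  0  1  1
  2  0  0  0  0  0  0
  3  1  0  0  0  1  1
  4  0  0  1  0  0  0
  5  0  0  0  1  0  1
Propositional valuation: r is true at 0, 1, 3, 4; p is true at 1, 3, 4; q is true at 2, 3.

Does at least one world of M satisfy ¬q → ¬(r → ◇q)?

Let φ = ¬q → ¬(r → ◇q). Evaluate φ at each world:
  0 (successors {2, 3}): φ is false.
  1 (successors {2, 4, 5}): φ is false.
  2 (successors ∅): φ is true.
  3 (successors {0, 4, 5}): φ is true.
  4 (successors {2}): φ is false.
  5 (successors {3, 5}): φ is false.
Detail at 2 (witness):
  At 2: ¬q is false, ¬(r → ◇q) is false, so ¬q → ¬(r → ◇q) is true.
    At 2: r → ◇q is true, so ¬(r → ◇q) is false.
      At 2: r is false, ◇q is false, so r → ◇q is true.

Yes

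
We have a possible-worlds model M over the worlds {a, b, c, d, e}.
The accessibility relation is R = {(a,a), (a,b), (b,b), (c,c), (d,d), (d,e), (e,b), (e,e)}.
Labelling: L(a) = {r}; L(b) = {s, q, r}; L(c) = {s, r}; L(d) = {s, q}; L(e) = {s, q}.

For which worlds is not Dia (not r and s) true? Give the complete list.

Let φ = not Dia (not r and s). Evaluate φ at each world:
  a (successors {a, b}): φ is true.
  b (successors {b}): φ is true.
  c (successors {c}): φ is true.
  d (successors {d, e}): φ is false.
  e (successors {b, e}): φ is false.
For instance, at b:
  At b: Dia (not r and s) is false, so not Dia (not r and s) is true.
    At b: Dia (not r and s) requires not r and s at some successor in {b}.
      At b: not r and s is false.
    So Dia (not r and s) is false at b.
Satisfying worlds: {a, b, c}

a, b, c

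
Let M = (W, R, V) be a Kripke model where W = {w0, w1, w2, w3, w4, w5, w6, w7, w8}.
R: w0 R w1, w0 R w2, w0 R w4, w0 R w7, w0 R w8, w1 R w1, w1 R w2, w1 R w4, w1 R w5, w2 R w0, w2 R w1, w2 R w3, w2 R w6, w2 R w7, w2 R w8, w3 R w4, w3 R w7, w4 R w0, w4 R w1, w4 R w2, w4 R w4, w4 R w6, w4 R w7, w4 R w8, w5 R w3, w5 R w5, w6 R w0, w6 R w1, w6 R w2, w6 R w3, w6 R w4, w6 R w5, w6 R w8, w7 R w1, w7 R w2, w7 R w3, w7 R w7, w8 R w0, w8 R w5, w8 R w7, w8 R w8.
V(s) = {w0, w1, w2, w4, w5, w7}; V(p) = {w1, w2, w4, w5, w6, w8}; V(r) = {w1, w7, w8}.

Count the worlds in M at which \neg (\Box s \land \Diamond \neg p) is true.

8

Let φ = \neg (\Box s \land \Diamond \neg p). Evaluate φ at each world:
  w0 (successors {w1, w2, w4, w7, w8}): φ is true.
  w1 (successors {w1, w2, w4, w5}): φ is true.
  w2 (successors {w0, w1, w3, w6, w7, w8}): φ is true.
  w3 (successors {w4, w7}): φ is false.
  w4 (successors {w0, w1, w2, w4, w6, w7, w8}): φ is true.
  w5 (successors {w3, w5}): φ is true.
  w6 (successors {w0, w1, w2, w3, w4, w5, w8}): φ is true.
  w7 (successors {w1, w2, w3, w7}): φ is true.
  w8 (successors {w0, w5, w7, w8}): φ is true.
For instance, at w0:
  At w0: \Box s \land \Diamond \neg p is false, so \neg (\Box s \land \Diamond \neg p) is true.
    At w0: \Box s is false, \Diamond \neg p is true, so \Box s \land \Diamond \neg p is false.
      At w0: \Box s requires s at every successor {w1, w2, w4, w7, w8}.
        s fails at w8, so \Box s is false at w0.
      At w0: \Diamond \neg p requires \neg p at some successor in {w1, w2, w4, w7, w8}.
        \neg p holds at w7, so \Diamond \neg p is true at w0.
Satisfying worlds: {w0, w1, w2, w4, w5, w6, w7, w8}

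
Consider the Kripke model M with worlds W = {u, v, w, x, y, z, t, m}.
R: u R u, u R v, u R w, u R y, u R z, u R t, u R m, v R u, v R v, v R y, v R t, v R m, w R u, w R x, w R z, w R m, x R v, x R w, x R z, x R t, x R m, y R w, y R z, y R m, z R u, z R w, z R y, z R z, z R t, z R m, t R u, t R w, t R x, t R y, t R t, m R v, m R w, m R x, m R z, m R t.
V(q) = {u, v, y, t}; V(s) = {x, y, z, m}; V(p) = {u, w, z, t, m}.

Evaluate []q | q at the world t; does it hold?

Yes

At t: []q is false, q is true, so []q | q is true.
  At t: []q requires q at every successor {u, w, x, y, t}.
    q fails at w, so []q is false at t.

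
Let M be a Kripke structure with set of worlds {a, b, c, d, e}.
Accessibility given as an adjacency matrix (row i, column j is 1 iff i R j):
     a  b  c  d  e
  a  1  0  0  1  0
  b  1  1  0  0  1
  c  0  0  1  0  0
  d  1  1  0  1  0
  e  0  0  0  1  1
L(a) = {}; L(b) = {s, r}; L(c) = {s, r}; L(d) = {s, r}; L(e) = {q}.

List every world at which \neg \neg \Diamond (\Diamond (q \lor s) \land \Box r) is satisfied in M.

c

Recall that \Box ψ holds at a world iff ψ holds at every accessible world, and \Diamond ψ holds iff ψ holds at some accessible world.
Let φ = \neg \neg \Diamond (\Diamond (q \lor s) \land \Box r). Evaluate φ at each world:
  a (successors {a, d}): φ is false.
  b (successors {a, b, e}): φ is false.
  c (successors {c}): φ is true.
  d (successors {a, b, d}): φ is false.
  e (successors {d, e}): φ is false.
For instance, at a:
  At a: \neg \Diamond (\Diamond (q \lor s) \land \Box r) is true, so \neg \neg \Diamond (\Diamond (q \lor s) \land \Box r) is false.
    At a: \Diamond (\Diamond (q \lor s) \land \Box r) is false, so \neg \Diamond (\Diamond (q \lor s) \land \Box r) is true.
      At a: \Diamond (\Diamond (q \lor s) \land \Box r) requires \Diamond (q \lor s) \land \Box r at some successor in {a, d}.
        At a: \Diamond (q \lor s) \land \Box r is false.
        At d: \Diamond (q \lor s) \land \Box r is false.
      So \Diamond (\Diamond (q \lor s) \land \Box r) is false at a.
Satisfying worlds: {c}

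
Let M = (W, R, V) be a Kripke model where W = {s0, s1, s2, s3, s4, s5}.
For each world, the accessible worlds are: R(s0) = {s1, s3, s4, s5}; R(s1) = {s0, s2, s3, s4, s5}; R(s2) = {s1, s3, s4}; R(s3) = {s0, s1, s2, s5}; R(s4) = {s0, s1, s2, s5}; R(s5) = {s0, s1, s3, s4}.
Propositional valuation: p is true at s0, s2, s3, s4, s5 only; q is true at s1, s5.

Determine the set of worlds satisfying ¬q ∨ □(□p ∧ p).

s0, s2, s3, s4

Let φ = ¬q ∨ □(□p ∧ p). Evaluate φ at each world:
  s0 (successors {s1, s3, s4, s5}): φ is true.
  s1 (successors {s0, s2, s3, s4, s5}): φ is false.
  s2 (successors {s1, s3, s4}): φ is true.
  s3 (successors {s0, s1, s2, s5}): φ is true.
  s4 (successors {s0, s1, s2, s5}): φ is true.
  s5 (successors {s0, s1, s3, s4}): φ is false.
For instance, at s5:
  At s5: ¬q is false, □(□p ∧ p) is false, so ¬q ∨ □(□p ∧ p) is false.
    At s5: □(□p ∧ p) requires □p ∧ p at every successor {s0, s1, s3, s4}.
      □p ∧ p fails at s0, so □(□p ∧ p) is false at s5.
Satisfying worlds: {s0, s2, s3, s4}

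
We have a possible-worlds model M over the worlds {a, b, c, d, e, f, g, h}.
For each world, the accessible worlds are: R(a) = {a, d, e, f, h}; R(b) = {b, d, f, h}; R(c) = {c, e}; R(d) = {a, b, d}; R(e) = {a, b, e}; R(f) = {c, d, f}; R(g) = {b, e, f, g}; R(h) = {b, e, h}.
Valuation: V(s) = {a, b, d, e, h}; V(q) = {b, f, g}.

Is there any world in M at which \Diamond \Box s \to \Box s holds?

Yes

Recall that \Box ψ holds at a world iff ψ holds at every accessible world, and \Diamond ψ holds iff ψ holds at some accessible world.
Let φ = \Diamond \Box s \to \Box s. Evaluate φ at each world:
  a (successors {a, d, e, f, h}): φ is false.
  b (successors {b, d, f, h}): φ is false.
  c (successors {c, e}): φ is false.
  d (successors {a, b, d}): φ is true.
  e (successors {a, b, e}): φ is true.
  f (successors {c, d, f}): φ is false.
  g (successors {b, e, f, g}): φ is false.
  h (successors {b, e, h}): φ is true.
Detail at d (witness):
  At d: \Diamond \Box s is true, \Box s is true, so \Diamond \Box s \to \Box s is true.
    At d: \Diamond \Box s requires \Box s at some successor in {a, b, d}.
      \Box s holds at d, so \Diamond \Box s is true at d.
    At d: \Box s requires s at every successor {a, b, d}.
      At a: s is true.
      At b: s is true.
      At d: s is true.
    So \Box s is true at d.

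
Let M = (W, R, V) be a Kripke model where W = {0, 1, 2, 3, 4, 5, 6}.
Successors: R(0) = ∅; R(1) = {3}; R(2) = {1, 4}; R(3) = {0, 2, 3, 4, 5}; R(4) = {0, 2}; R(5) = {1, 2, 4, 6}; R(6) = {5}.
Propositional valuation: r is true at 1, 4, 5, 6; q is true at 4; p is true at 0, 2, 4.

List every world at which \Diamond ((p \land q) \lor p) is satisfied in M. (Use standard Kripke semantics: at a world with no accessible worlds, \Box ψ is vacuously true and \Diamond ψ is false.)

Let φ = \Diamond ((p \land q) \lor p). Evaluate φ at each world:
  0 (successors ∅): φ is false.
  1 (successors {3}): φ is false.
  2 (successors {1, 4}): φ is true.
  3 (successors {0, 2, 3, 4, 5}): φ is true.
  4 (successors {0, 2}): φ is true.
  5 (successors {1, 2, 4, 6}): φ is true.
  6 (successors {5}): φ is false.
For instance, at 2:
  At 2: \Diamond ((p \land q) \lor p) requires (p \land q) \lor p at some successor in {1, 4}.
    (p \land q) \lor p holds at 4, so \Diamond ((p \land q) \lor p) is true at 2.
Satisfying worlds: {2, 3, 4, 5}

2, 3, 4, 5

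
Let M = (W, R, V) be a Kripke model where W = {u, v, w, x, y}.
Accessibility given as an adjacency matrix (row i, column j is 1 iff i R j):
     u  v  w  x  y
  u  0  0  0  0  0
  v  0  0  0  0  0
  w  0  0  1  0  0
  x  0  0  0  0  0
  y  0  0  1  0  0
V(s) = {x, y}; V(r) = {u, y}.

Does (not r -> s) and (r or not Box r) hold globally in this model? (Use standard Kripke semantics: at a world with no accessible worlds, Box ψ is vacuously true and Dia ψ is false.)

Recall that Box ψ holds at a world iff ψ holds at every accessible world, and Dia ψ holds iff ψ holds at some accessible world.
Let φ = (not r -> s) and (r or not Box r). Evaluate φ at each world:
  u (successors ∅): φ is true.
  v (successors ∅): φ is false.
  w (successors {w}): φ is false.
  x (successors ∅): φ is false.
  y (successors {w}): φ is true.
Detail at v (counterexample):
  At v: not r -> s is false, r or not Box r is false, so (not r -> s) and (r or not Box r) is false.
    At v: r is false, not Box r is false, so r or not Box r is false.
      At v: Box r is true, so not Box r is false.

No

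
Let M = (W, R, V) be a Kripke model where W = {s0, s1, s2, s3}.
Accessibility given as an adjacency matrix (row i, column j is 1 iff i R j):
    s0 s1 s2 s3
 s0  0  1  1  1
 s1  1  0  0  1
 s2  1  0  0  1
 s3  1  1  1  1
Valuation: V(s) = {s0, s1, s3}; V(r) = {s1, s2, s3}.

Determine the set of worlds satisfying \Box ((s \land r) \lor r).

s0

Let φ = \Box ((s \land r) \lor r). Evaluate φ at each world:
  s0 (successors {s1, s2, s3}): φ is true.
  s1 (successors {s0, s3}): φ is false.
  s2 (successors {s0, s3}): φ is false.
  s3 (successors {s0, s1, s2, s3}): φ is false.
For instance, at s3:
  At s3: \Box ((s \land r) \lor r) requires (s \land r) \lor r at every successor {s0, s1, s2, s3}.
    (s \land r) \lor r fails at s0, so \Box ((s \land r) \lor r) is false at s3.
Satisfying worlds: {s0}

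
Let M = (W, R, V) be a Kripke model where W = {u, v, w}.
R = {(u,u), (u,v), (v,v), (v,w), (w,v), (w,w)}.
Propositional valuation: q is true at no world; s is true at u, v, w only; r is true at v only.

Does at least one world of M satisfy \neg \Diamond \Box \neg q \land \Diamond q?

Let φ = \neg \Diamond \Box \neg q \land \Diamond q. Evaluate φ at each world:
  u (successors {u, v}): φ is false.
  v (successors {v, w}): φ is false.
  w (successors {v, w}): φ is false.
For instance, at u:
  At u: \neg \Diamond \Box \neg q is false, \Diamond q is false, so \neg \Diamond \Box \neg q \land \Diamond q is false.
    At u: \Diamond \Box \neg q is true, so \neg \Diamond \Box \neg q is false.
      At u: \Diamond \Box \neg q requires \Box \neg q at some successor in {u, v}.
        \Box \neg q holds at u, so \Diamond \Box \neg q is true at u.
    At u: \Diamond q requires q at some successor in {u, v}.
      At u: q is false.
      At v: q is false.
    So \Diamond q is false at u.

No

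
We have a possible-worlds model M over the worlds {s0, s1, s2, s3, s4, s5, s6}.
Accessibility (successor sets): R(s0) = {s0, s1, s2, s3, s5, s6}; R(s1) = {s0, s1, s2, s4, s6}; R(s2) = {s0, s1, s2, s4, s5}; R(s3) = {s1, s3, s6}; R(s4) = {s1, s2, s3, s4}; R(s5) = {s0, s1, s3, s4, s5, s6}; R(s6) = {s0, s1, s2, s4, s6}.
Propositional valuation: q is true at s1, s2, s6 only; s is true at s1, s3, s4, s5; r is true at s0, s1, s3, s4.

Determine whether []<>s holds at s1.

Yes

Recall that []ψ holds at a world iff ψ holds at every accessible world, and <>ψ holds iff ψ holds at some accessible world.
At s1: []<>s requires <>s at every successor {s0, s1, s2, s4, s6}.
  At s0: <>s is true.
  At s1: <>s is true.
  At s2: <>s is true.
  At s4: <>s is true.
  At s6: <>s is true.
So []<>s is true at s1.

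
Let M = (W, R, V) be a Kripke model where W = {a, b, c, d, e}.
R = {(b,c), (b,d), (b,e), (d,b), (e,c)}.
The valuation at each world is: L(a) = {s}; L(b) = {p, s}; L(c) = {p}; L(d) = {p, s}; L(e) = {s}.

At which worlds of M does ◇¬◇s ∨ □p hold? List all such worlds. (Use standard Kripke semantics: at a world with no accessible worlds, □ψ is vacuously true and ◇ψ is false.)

a, b, c, d, e

Let φ = ◇¬◇s ∨ □p. Evaluate φ at each world:
  a (successors ∅): φ is true.
  b (successors {c, d, e}): φ is true.
  c (successors ∅): φ is true.
  d (successors {b}): φ is true.
  e (successors {c}): φ is true.
For instance, at e:
  At e: ◇¬◇s is true, □p is true, so ◇¬◇s ∨ □p is true.
    At e: ◇¬◇s requires ¬◇s at some successor in {c}.
      ¬◇s holds at c, so ◇¬◇s is true at e.
    At e: □p requires p at every successor {c}.
      At c: p is true.
    So □p is true at e.
Satisfying worlds: {a, b, c, d, e}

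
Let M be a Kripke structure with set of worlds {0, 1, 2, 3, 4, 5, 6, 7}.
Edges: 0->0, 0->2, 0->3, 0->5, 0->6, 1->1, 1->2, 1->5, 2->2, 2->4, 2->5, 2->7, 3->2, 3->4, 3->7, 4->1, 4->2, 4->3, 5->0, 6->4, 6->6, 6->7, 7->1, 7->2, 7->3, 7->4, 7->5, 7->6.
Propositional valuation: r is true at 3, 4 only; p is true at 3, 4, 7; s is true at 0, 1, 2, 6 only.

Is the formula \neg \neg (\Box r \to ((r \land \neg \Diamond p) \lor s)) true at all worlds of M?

Recall that \Box ψ holds at a world iff ψ holds at every accessible world, and \Diamond ψ holds iff ψ holds at some accessible world.
Let φ = \neg \neg (\Box r \to ((r \land \neg \Diamond p) \lor s)). Evaluate φ at each world:
  0 (successors {0, 2, 3, 5, 6}): φ is true.
  1 (successors {1, 2, 5}): φ is true.
  2 (successors {2, 4, 5, 7}): φ is true.
  3 (successors {2, 4, 7}): φ is true.
  4 (successors {1, 2, 3}): φ is true.
  5 (successors {0}): φ is true.
  6 (successors {4, 6, 7}): φ is true.
  7 (successors {1, 2, 3, 4, 5, 6}): φ is true.
For instance, at 0:
  At 0: \neg (\Box r \to ((r \land \neg \Diamond p) \lor s)) is false, so \neg \neg (\Box r \to ((r \land \neg \Diamond p) \lor s)) is true.
    At 0: \Box r \to ((r \land \neg \Diamond p) \lor s) is true, so \neg (\Box r \to ((r \land \neg \Diamond p) \lor s)) is false.
      At 0: \Box r is false, (r \land \neg \Diamond p) \lor s is true, so \Box r \to ((r \land \neg \Diamond p) \lor s) is true.

Yes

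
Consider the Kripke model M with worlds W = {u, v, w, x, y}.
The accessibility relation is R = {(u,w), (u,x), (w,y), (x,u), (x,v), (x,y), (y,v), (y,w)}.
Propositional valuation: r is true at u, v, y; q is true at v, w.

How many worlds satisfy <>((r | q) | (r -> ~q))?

4

Let φ = <>((r | q) | (r -> ~q)). Evaluate φ at each world:
  u (successors {w, x}): φ is true.
  v (successors ∅): φ is false.
  w (successors {y}): φ is true.
  x (successors {u, v, y}): φ is true.
  y (successors {v, w}): φ is true.
For instance, at u:
  At u: <>((r | q) | (r -> ~q)) requires (r | q) | (r -> ~q) at some successor in {w, x}.
    (r | q) | (r -> ~q) holds at w, so <>((r | q) | (r -> ~q)) is true at u.
Satisfying worlds: {u, w, x, y}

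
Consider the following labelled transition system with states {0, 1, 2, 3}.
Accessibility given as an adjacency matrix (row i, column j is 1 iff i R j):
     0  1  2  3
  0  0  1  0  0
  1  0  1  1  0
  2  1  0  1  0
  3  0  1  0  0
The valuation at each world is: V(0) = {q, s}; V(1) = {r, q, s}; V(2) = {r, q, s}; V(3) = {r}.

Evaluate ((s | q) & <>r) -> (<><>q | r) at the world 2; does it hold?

At 2: (s | q) & <>r is true, <><>q | r is true, so ((s | q) & <>r) -> (<><>q | r) is true.
  At 2: s | q is true, <>r is true, so (s | q) & <>r is true.
    At 2: <>r requires r at some successor in {0, 2}.
      r holds at 2, so <>r is true at 2.
  At 2: <><>q is true, r is true, so <><>q | r is true.
    At 2: <><>q requires <>q at some successor in {0, 2}.
      <>q holds at 0, so <><>q is true at 2.

Yes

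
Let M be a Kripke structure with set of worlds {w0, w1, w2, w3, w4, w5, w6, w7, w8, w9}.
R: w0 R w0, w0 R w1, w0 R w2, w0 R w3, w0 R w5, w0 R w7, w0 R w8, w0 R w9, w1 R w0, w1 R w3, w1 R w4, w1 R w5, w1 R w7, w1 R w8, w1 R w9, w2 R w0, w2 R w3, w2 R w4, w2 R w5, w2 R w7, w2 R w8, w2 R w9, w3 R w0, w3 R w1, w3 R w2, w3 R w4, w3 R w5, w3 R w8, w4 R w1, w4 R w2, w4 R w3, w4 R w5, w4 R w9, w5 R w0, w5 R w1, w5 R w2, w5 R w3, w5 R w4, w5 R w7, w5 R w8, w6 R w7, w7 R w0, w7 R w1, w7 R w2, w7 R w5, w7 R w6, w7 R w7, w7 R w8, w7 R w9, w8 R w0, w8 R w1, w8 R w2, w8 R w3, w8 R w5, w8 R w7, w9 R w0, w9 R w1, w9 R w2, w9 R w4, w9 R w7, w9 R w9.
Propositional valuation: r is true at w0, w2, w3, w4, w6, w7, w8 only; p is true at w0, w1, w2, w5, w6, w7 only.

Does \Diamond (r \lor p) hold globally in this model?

Let φ = \Diamond (r \lor p). Evaluate φ at each world:
  w0 (successors {w0, w1, w2, w3, w5, w7, w8, w9}): φ is true.
  w1 (successors {w0, w3, w4, w5, w7, w8, w9}): φ is true.
  w2 (successors {w0, w3, w4, w5, w7, w8, w9}): φ is true.
  w3 (successors {w0, w1, w2, w4, w5, w8}): φ is true.
  w4 (successors {w1, w2, w3, w5, w9}): φ is true.
  w5 (successors {w0, w1, w2, w3, w4, w7, w8}): φ is true.
  w6 (successors {w7}): φ is true.
  w7 (successors {w0, w1, w2, w5, w6, w7, w8, w9}): φ is true.
  w8 (successors {w0, w1, w2, w3, w5, w7}): φ is true.
  w9 (successors {w0, w1, w2, w4, w7, w9}): φ is true.
For instance, at w7:
  At w7: \Diamond (r \lor p) requires r \lor p at some successor in {w0, w1, w2, w5, w6, w7, w8, w9}.
    r \lor p holds at w0, so \Diamond (r \lor p) is true at w7.

Yes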